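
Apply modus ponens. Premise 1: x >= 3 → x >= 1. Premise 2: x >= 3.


Modus ponens: from (P → Q) and P, infer Q.
P = 'x >= 3' is asserted, and P → Q holds, so Q follows.

x >= 1.


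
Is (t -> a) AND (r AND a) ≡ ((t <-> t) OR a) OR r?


Compare truth tables:
a | r | t | φ | ψ
-----------------
F | F | F | F | T
T | F | F | F | T
F | T | F | F | T
T | T | F | T | T
F | F | T | F | T
T | F | T | F | T
F | T | T | F | T
T | T | T | T | T
They differ at row 1 (a=F, r=F, t=F): φ=F but ψ=T.

No, they are not logically equivalent.


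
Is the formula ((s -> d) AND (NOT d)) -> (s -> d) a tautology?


Build the truth table over {d, s}:
d | s | φ
---------
F | F | T
T | F | T
F | T | T
T | T | T
Every row evaluates to true.

Yes, it is a tautology.


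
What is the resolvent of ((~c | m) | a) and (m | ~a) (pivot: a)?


The clauses contain complementary literals a and ~a.
Resolution eliminates this pair and disjoins the remaining literals (merging duplicates).

(m | ~c)


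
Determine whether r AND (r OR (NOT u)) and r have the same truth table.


Compare truth tables:
r | u | φ | ψ
-------------
F | F | F | F
T | F | T | T
F | T | F | F
T | T | T | T
The columns φ and ψ agree on every row.

Yes, they are logically equivalent.


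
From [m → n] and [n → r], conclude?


Hypothetical syllogism: from (P → Q) and (Q → R), infer (P → R).
Chain the two implications through the shared middle term 'n'.

m → r


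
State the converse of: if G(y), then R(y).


The converse of (P → Q) is (Q → P). It is not in general equivalent to the original.
Here P = 'G(y)' and Q = 'R(y)'.

If R(y), then G(y).


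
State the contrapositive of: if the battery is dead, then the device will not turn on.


The contrapositive of (P → Q) is (¬Q → ¬P); it is logically equivalent to the original.
Here P = 'the battery is dead' and Q = 'the device will not turn on'.

If not (the device will not turn on), then not (the battery is dead).


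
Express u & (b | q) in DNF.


Step 1: Distribute ∧ over ∨: u ∧ (b ∨ q) = (u ∧ b) ∨ (u ∧ q).

(u & b) | (u & q)


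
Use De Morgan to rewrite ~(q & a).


De Morgan: the negation of a conjunction is the disjunction of the negations.
Distribute ~ across &, flipping it to |, and negate each literal.

(~q) | (~a)


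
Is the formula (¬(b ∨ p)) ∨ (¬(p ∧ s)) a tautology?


Build the truth table over {b, p, s}:
b | p | s | φ
-------------
F | F | F | T
T | F | F | T
F | T | F | T
T | T | F | T
F | F | T | T
T | F | T | T
F | T | T | F
T | T | T | F
Counterexample at row 7: with b=F, p=T, s=T, the formula is F.

No, it is not a tautology.


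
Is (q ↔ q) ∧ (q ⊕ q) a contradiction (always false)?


Truth table over {q}:
q | φ
-----
F | F
T | F
Every row is false.

Yes, it is a contradiction.


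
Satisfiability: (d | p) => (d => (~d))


Search for a satisfying assignment over {d, p}.
Try d=False, p=False: the formula evaluates to True.
A satisfying assignment exists.

Satisfiable.


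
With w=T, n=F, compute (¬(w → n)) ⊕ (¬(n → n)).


Substitute w=T, n=F:
w → n = T → F = F
¬(w → n) = T
n → n = F → F = T
¬(n → n) = F
(¬(w → n)) ⊕ (¬(n → n)) = T ⊕ F = T

T


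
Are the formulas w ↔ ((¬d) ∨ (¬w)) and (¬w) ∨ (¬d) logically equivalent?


Compare truth tables:
d | w | φ | ψ
-------------
F | F | F | T
T | F | F | T
F | T | T | T
T | T | F | F
They differ at row 1 (d=F, w=F): φ=F but ψ=T.

No, they are not logically equivalent.


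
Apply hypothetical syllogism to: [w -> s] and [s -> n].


Hypothetical syllogism: from (P → Q) and (Q → R), infer (P → R).
Chain the two implications through the shared middle term 's'.

w -> n


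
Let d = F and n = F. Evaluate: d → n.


Implication is false only when antecedent is true and consequent is false.
Substitute: d=F, n=F.
F → F evaluates to T.

T


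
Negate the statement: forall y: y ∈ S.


¬(forall x: φ) = exists x: ¬φ, and ¬(exists x: φ) = forall x: ¬φ.
Apply to the universal statement.

exists y: ~(y ∈ S)


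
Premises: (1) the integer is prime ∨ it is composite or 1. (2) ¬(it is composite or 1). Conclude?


Disjunctive syllogism: from (P ∨ Q) and ¬P, infer Q.
One disjunct, 'it is composite or 1', is ruled out; the other must hold.

the integer is prime


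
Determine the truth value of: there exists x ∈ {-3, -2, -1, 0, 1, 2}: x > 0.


Evaluate the predicate on each element: -3:F, -2:F, -1:F, 0:F, 1:T, 2:T.
Witness x = 1 satisfies the predicate.

T


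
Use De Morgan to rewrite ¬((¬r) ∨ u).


De Morgan: the negation of a disjunction is the conjunction of the negations.
Distribute ¬ across ∨, flipping it to ∧, and negate each literal.

r ∧ (¬u)


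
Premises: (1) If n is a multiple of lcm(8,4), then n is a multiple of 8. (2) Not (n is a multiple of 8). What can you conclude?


Modus tollens: from (P → Q) and ¬Q, infer ¬P.
Q = 'n is a multiple of 8' is denied; since P → Q, P must also fail.

Not (n is a multiple of lcm(8,4)).


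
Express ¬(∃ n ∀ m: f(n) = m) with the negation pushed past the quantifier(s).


Negation flips each quantifier (∀↔∃) and negates the inner predicate.
¬(∃ n ∀ m: φ) = ∀ n ∃ m: ¬φ.

∀ n ∃ m: ¬(f(n) = m)


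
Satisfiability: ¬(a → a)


Check all 2 assignments over {a}:
a | φ
-----
F | F
T | F
No assignment makes the formula true.

Unsatisfiable.


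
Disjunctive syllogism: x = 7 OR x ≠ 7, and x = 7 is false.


Disjunctive syllogism: from (P ∨ Q) and ¬P, infer Q.
One disjunct, 'x = 7', is ruled out; the other must hold.

x ≠ 7


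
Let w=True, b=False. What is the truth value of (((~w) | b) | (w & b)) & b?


Substitute w=True, b=False:
~w = False
(~w) | b = False | False = False
w & b = True & False = False
((~w) | b) | (w & b) = False | False = False
(((~w) | b) | (w & b)) & b = False & False = False

False


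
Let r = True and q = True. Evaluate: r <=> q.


Biconditional is true when both operands have the same truth value.
Substitute: r=True, q=True.
True <=> True evaluates to True.

True


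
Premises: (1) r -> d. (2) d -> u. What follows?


Hypothetical syllogism: from (P → Q) and (Q → R), infer (P → R).
Chain the two implications through the shared middle term 'd'.

r -> u


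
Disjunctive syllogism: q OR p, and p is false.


Disjunctive syllogism: from (P ∨ Q) and ¬P, infer Q.
One disjunct, 'p', is ruled out; the other must hold.

q


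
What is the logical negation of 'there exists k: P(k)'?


¬(for all x: φ) = there exists x: ¬φ, and ¬(there exists x: φ) = for all x: ¬φ.
Apply to the existential statement.

for all k: NOT(P(k))


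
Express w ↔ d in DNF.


Step 1: w ↔ d is true exactly when both agree: (w ∧ d) ∨ (¬w ∧ ¬d).

(w ∧ d) ∨ ((¬w) ∧ (¬d))


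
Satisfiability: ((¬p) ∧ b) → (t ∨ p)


Search for a satisfying assignment over {b, p, t}.
Try b=F, p=F, t=F: the formula evaluates to T.
A satisfying assignment exists.

Satisfiable.


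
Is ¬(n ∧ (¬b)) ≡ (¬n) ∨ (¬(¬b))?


Compare truth tables:
b | n | φ | ψ
-------------
F | F | T | T
T | F | T | T
F | T | F | F
T | T | T | T
The columns φ and ψ agree on every row.

Yes, they are logically equivalent.


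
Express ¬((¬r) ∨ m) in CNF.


Step 1: Apply De Morgan: ¬((¬r) ∨ m) = ¬(¬r) ∧ ¬m.
Step 2: Eliminate any double negations (¬¬X = X).

r ∧ (¬m)


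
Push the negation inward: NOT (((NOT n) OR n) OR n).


De Morgan: the negation of a disjunction is the conjunction of the negations.
Distribute NOT across OR, flipping it to AND, and negate each literal.

(n AND (NOT n)) AND (NOT n)


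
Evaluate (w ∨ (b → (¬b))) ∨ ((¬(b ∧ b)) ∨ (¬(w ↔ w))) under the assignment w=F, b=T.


Substitute w=F, b=T:
¬b = F
b → (¬b) = T → F = F
w ∨ (b → (¬b)) = F ∨ F = F
b ∧ b = T ∧ T = T
¬(b ∧ b) = F
w ↔ w = F ↔ F = T
¬(w ↔ w) = F
(¬(b ∧ b)) ∨ (¬(w ↔ w)) = F ∨ F = F
(w ∨ (b → (¬b))) ∨ ((¬(b ∧ b)) ∨ (¬(w ↔ w))) = F ∨ F = F

F


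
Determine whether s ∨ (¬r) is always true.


Build the truth table over {r, s}:
r | s | φ
---------
F | F | T
T | F | F
F | T | T
T | T | T
Counterexample at row 2: with r=T, s=F, the formula is F.

No, it is not a tautology.


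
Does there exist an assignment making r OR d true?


Search for a satisfying assignment over {d, r}.
Try d=T, r=F: the formula evaluates to T.
A satisfying assignment exists.

Satisfiable.


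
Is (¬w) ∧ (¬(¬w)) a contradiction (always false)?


Truth table over {w}:
w | φ
-----
F | F
T | F
Every row is false.

Yes, it is a contradiction.


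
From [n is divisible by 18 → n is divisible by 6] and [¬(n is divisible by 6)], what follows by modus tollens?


Modus tollens: from (P → Q) and ¬Q, infer ¬P.
Q = 'n is divisible by 6' is denied; since P → Q, P must also fail.

Not (n is divisible by 18).


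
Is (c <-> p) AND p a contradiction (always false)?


Truth table over {c, p}:
c | p | φ
---------
F | F | F
T | F | F
F | T | F
T | T | T
Satisfying assignment at row 4: c=T, p=T gives T.

No, it is not a contradiction.


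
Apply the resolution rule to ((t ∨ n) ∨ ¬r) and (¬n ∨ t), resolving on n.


The clauses contain complementary literals n and ¬n.
Resolution eliminates this pair and disjoins the remaining literals (merging duplicates).

(t ∨ ¬r)


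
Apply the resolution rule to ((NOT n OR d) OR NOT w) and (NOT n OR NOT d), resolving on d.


The clauses contain complementary literals d and NOTd.
Resolution eliminates this pair and disjoins the remaining literals (merging duplicates).

(NOT n OR NOT w)


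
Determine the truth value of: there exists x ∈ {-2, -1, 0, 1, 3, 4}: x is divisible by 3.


Evaluate the predicate on each element: -2:F, -1:F, 0:T, 1:F, 3:T, 4:F.
Witness x = 0 satisfies the predicate.

T


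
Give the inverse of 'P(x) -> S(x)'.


The inverse of (P → Q) is (¬P → ¬Q). It is equivalent to the converse, not to the original.
Here P = 'P(x)' and Q = 'S(x)'.

If not (P(x)), then not (S(x)).


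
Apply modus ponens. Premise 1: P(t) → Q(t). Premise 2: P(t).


Modus ponens: from (P → Q) and P, infer Q.
P = 'P(t)' is asserted, and P → Q holds, so Q follows.

Q(t).


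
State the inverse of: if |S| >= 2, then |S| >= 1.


The inverse of (P → Q) is (¬P → ¬Q). It is equivalent to the converse, not to the original.
Here P = '|S| >= 2' and Q = '|S| >= 1'.

If not (|S| >= 2), then not (|S| >= 1).


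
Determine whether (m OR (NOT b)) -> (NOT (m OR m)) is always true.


Build the truth table over {b, m}:
b | m | φ
---------
F | F | T
T | F | T
F | T | F
T | T | F
Counterexample at row 3: with b=F, m=T, the formula is F.

No, it is not a tautology.


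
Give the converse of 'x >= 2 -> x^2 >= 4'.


The converse of (P → Q) is (Q → P). It is not in general equivalent to the original.
Here P = 'x >= 2' and Q = 'x^2 >= 4'.

If x^2 >= 4, then x >= 2.


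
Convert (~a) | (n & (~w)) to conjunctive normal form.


Step 1: Distribute ∨ over ∧: (¬a) ∨ (n ∧ (¬w)) = ((¬a) ∨ n) ∧ ((¬a) ∨ (¬w)).

((~a) | n) & ((~a) | (~w))


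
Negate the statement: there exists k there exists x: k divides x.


Negation flips each quantifier (∀↔∃) and negates the inner predicate.
¬(there exists k there exists x: φ) = for all k for all x: ¬φ.

for all k for all x: NOT(k divides x)


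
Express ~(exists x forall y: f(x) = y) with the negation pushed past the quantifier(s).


Negation flips each quantifier (∀↔∃) and negates the inner predicate.
¬(exists x forall y: φ) = forall x exists y: ¬φ.

forall x exists y: ~(f(x) = y)


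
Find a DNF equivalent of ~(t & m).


Step 1: Apply De Morgan: ¬(t ∧ m) = ¬t ∨ ¬m.

(~t) | (~m)


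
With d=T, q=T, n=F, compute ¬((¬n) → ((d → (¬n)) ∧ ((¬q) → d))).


Substitute d=T, q=T, n=F:
¬n = T
¬n = T
d → (¬n) = T → T = T
¬q = F
(¬q) → d = F → T = T
(d → (¬n)) ∧ ((¬q) → d) = T ∧ T = T
(¬n) → ((d → (¬n)) ∧ ((¬q) → d)) = T → T = T
¬((¬n) → ((d → (¬n)) ∧ ((¬q) → d))) = F

F


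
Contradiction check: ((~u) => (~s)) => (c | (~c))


Truth table over {c, s, u}:
c | s | u | φ
-------------
False | False | False | True
True | False | False | True
False | True | False | True
True | True | False | True
False | False | True | True
True | False | True | True
False | True | True | True
True | True | True | True
Satisfying assignment at row 1: c=False, s=False, u=False gives True.

No, it is not a contradiction.


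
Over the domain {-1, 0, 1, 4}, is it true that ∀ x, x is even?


Evaluate the predicate on each element: -1:F, 0:T, 1:F, 4:T.
Counterexample x = -1 fails the predicate.

F


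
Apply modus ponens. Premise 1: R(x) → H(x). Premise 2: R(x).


Modus ponens: from (P → Q) and P, infer Q.
P = 'R(x)' is asserted, and P → Q holds, so Q follows.

H(x).


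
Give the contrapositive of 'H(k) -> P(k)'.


The contrapositive of (P → Q) is (¬Q → ¬P); it is logically equivalent to the original.
Here P = 'H(k)' and Q = 'P(k)'.

If not (P(k)), then not (H(k)).


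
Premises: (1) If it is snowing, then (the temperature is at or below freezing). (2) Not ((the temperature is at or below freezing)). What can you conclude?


Modus tollens: from (P → Q) and ¬Q, infer ¬P.
Q = '(the temperature is at or below freezing)' is denied; since P → Q, P must also fail.

Not (it is snowing).


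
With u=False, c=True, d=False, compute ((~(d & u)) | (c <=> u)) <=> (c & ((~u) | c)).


Substitute u=False, c=True, d=False:
d & u = False & False = False
~(d & u) = True
c <=> u = True <=> False = False
(~(d & u)) | (c <=> u) = True | False = True
~u = True
(~u) | c = True | True = True
c & ((~u) | c) = True & True = True
((~(d & u)) | (c <=> u)) <=> (c & ((~u) | c)) = True <=> True = True

True


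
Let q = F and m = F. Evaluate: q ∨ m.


Disjunction is false only when both operands are false.
Substitute: q=F, m=F.
F ∨ F evaluates to F.

F


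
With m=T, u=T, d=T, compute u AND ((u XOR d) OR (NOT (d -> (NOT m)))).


Substitute m=T, u=T, d=T:
u XOR d = T XOR T = F
NOT m = F
d -> (NOT m) = T -> F = F
NOT (d -> (NOT m)) = T
(u XOR d) OR (NOT (d -> (NOT m))) = F OR T = T
u AND ((u XOR d) OR (NOT (d -> (NOT m)))) = T AND T = T

T


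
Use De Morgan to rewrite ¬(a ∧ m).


De Morgan: the negation of a conjunction is the disjunction of the negations.
Distribute ¬ across ∧, flipping it to ∨, and negate each literal.

(¬a) ∨ (¬m)


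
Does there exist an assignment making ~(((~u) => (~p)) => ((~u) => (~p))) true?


Check all 4 assignments over {p, u}:
p | u | φ
---------
False | False | False
True | False | False
False | True | False
True | True | False
No assignment makes the formula true.

Unsatisfiable.


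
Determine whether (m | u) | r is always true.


Build the truth table over {m, r, u}:
m | r | u | φ
-------------
False | False | False | False
True | False | False | True
False | True | False | True
True | True | False | True
False | False | True | True
True | False | True | True
False | True | True | True
True | True | True | True
Counterexample at row 1: with m=False, r=False, u=False, the formula is False.

No, it is not a tautology.


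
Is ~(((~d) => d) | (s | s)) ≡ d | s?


Compare truth tables:
d | s | φ | ψ
-------------
False | False | True | False
True | False | False | True
False | True | False | True
True | True | False | True
They differ at row 1 (d=False, s=False): φ=True but ψ=False.

No, they are not logically equivalent.


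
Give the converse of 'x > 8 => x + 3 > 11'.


The converse of (P → Q) is (Q → P). It is not in general equivalent to the original.
Here P = 'x > 8' and Q = 'x + 3 > 11'.

If x + 3 > 11, then x > 8.


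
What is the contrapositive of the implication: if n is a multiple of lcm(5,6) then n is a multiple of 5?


The contrapositive of (P → Q) is (¬Q → ¬P); it is logically equivalent to the original.
Here P = 'n is a multiple of lcm(5,6)' and Q = 'n is a multiple of 5'.

If not (n is a multiple of 5), then not (n is a multiple of lcm(5,6)).


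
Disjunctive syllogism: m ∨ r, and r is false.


Disjunctive syllogism: from (P ∨ Q) and ¬P, infer Q.
One disjunct, 'r', is ruled out; the other must hold.

m


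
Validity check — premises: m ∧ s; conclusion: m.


This matches the form of conjunction elimination: the conclusion follows in every model of the premises.

Valid.


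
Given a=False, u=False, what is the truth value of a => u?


Implication is false only when antecedent is true and consequent is false.
Substitute: a=False, u=False.
False => False evaluates to True.

True


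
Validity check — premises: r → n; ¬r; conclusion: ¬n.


This is denying the antecedent (fallacy). There exist truth assignments where the premises are all true but the conclusion is false.

Invalid.


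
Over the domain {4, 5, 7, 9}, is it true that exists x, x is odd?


Evaluate the predicate on each element: 4:False, 5:True, 7:True, 9:True.
Witness x = 5 satisfies the predicate.

True


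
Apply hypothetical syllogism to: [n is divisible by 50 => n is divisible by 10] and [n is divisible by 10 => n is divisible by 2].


Hypothetical syllogism: from (P → Q) and (Q → R), infer (P → R).
Chain the two implications through the shared middle term 'n is divisible by 10'.

n is divisible by 50 => n is divisible by 2


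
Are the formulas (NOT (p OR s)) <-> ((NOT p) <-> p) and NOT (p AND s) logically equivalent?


Compare truth tables:
p | s | φ | ψ
-------------
F | F | F | T
T | F | T | T
F | T | T | T
T | T | T | F
They differ at row 1 (p=F, s=F): φ=F but ψ=T.

No, they are not logically equivalent.


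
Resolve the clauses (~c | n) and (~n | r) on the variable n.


The clauses contain complementary literals n and ~n.
Resolution eliminates this pair and disjoins the remaining literals (merging duplicates).

(~c | r)


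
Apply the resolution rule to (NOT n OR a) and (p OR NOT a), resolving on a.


The clauses contain complementary literals a and NOTa.
Resolution eliminates this pair and disjoins the remaining literals (merging duplicates).

(NOT n OR p)


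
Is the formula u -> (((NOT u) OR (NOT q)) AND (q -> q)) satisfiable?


Search for a satisfying assignment over {q, u}.
Try q=F, u=F: the formula evaluates to T.
A satisfying assignment exists.

Satisfiable.


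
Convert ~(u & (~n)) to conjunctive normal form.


Step 1: Apply De Morgan: ¬(u ∧ (¬n)) = ¬u ∨ ¬(¬n).
Step 2: Eliminate any double negations (¬¬X = X).

(~u) | n


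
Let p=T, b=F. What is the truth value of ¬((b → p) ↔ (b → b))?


Substitute p=T, b=F:
b → p = F → T = T
b → b = F → F = T
(b → p) ↔ (b → b) = T ↔ T = T
¬((b → p) ↔ (b → b)) = F

F


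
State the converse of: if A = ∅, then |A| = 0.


The converse of (P → Q) is (Q → P). It is not in general equivalent to the original.
Here P = 'A = ∅' and Q = '|A| = 0'.

If |A| = 0, then A = ∅.


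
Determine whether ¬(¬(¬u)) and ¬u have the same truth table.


Compare truth tables:
u | φ | ψ
---------
F | T | T
T | F | F
The columns φ and ψ agree on every row.

Yes, they are logically equivalent.


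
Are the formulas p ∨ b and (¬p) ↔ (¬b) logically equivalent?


Compare truth tables:
b | p | φ | ψ
-------------
F | F | F | T
T | F | T | F
F | T | T | F
T | T | T | T
They differ at row 1 (b=F, p=F): φ=F but ψ=T.

No, they are not logically equivalent.


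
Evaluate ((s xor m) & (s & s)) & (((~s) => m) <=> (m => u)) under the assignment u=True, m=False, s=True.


Substitute u=True, m=False, s=True:
s xor m = True xor False = True
s & s = True & True = True
(s xor m) & (s & s) = True & True = True
~s = False
(~s) => m = False => False = True
m => u = False => True = True
((~s) => m) <=> (m => u) = True <=> True = True
((s xor m) & (s & s)) & (((~s) => m) <=> (m => u)) = True & True = True

True


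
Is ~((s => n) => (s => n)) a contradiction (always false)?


Truth table over {n, s}:
n | s | φ
---------
False | False | False
True | False | False
False | True | False
True | True | False
Every row is false.

Yes, it is a contradiction.


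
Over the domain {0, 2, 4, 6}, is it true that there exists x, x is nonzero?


Evaluate the predicate on each element: 0:F, 2:T, 4:T, 6:T.
Witness x = 2 satisfies the predicate.

T


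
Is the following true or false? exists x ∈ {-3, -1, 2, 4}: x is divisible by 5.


Evaluate the predicate on each element: -3:False, -1:False, 2:False, 4:False.
No element satisfies the predicate.

False


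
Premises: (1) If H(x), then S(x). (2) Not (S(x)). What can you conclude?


Modus tollens: from (P → Q) and ¬Q, infer ¬P.
Q = 'S(x)' is denied; since P → Q, P must also fail.

Not (H(x)).


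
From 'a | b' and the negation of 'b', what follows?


Disjunctive syllogism: from (P ∨ Q) and ¬P, infer Q.
One disjunct, 'b', is ruled out; the other must hold.

a


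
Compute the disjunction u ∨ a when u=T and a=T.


Disjunction is false only when both operands are false.
Substitute: u=T, a=T.
T ∨ T evaluates to T.

T


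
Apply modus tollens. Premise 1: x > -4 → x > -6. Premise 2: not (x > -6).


Modus tollens: from (P → Q) and ¬Q, infer ¬P.
Q = 'x > -6' is denied; since P → Q, P must also fail.

Not (x > -4).


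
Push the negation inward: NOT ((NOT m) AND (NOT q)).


De Morgan: the negation of a conjunction is the disjunction of the negations.
Distribute NOT across AND, flipping it to OR, and negate each literal.

m OR q


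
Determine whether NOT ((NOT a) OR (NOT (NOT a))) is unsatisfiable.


Truth table over {a}:
a | φ
-----
F | F
T | F
Every row is false.

Yes, it is a contradiction.


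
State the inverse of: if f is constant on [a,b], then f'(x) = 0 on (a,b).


The inverse of (P → Q) is (¬P → ¬Q). It is equivalent to the converse, not to the original.
Here P = 'f is constant on [a,b]' and Q = 'f'(x) = 0 on (a,b)'.

If not (f is constant on [a,b]), then not (f'(x) = 0 on (a,b)).


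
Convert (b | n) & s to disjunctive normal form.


Step 1: Distribute ∧ over ∨: (b ∨ n) ∧ s = (b ∧ s) ∨ (n ∧ s).

(b & s) | (n & s)


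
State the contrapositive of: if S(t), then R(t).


The contrapositive of (P → Q) is (¬Q → ¬P); it is logically equivalent to the original.
Here P = 'S(t)' and Q = 'R(t)'.

If not (R(t)), then not (S(t)).


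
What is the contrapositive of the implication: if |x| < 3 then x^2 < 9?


The contrapositive of (P → Q) is (¬Q → ¬P); it is logically equivalent to the original.
Here P = '|x| < 3' and Q = 'x^2 < 9'.

If not (x^2 < 9), then not (|x| < 3).


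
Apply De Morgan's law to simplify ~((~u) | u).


De Morgan: the negation of a disjunction is the conjunction of the negations.
Distribute ~ across |, flipping it to &, and negate each literal.

u & (~u)


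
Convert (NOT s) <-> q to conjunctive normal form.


Step 1: Rewrite (¬s) ↔ q as ((¬s) → q) ∧ (q → (¬s)).
Step 2: Rewrite each implication as a disjunction.
Step 3: Eliminate any double negations (¬¬X = X).

(s OR q) AND ((NOT q) OR (NOT s))


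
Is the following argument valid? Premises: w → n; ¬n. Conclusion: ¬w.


This matches the form of modus tollens: the conclusion follows in every model of the premises.

Valid.


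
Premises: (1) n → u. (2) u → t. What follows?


Hypothetical syllogism: from (P → Q) and (Q → R), infer (P → R).
Chain the two implications through the shared middle term 'u'.

n → t


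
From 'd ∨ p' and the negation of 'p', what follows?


Disjunctive syllogism: from (P ∨ Q) and ¬P, infer Q.
One disjunct, 'p', is ruled out; the other must hold.

d


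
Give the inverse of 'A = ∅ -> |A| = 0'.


The inverse of (P → Q) is (¬P → ¬Q). It is equivalent to the converse, not to the original.
Here P = 'A = ∅' and Q = '|A| = 0'.

If not (A = ∅), then not (|A| = 0).


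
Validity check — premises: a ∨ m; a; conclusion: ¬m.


This is affirming a disjunct (fallacy). There exist truth assignments where the premises are all true but the conclusion is false.

Invalid.


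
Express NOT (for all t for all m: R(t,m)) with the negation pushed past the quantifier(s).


Negation flips each quantifier (∀↔∃) and negates the inner predicate.
¬(for all t for all m: φ) = there exists t there exists m: ¬φ.

there exists t there exists m: NOT(R(t,m))


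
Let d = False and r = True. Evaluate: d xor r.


Exclusive or is true when exactly one operand is true.
Substitute: d=False, r=True.
False xor True evaluates to True.

True


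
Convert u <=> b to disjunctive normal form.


Step 1: u ↔ b is true exactly when both agree: (u ∧ b) ∨ (¬u ∧ ¬b).

(u & b) | ((~u) & (~b))


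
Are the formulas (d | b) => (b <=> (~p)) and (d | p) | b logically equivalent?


Compare truth tables:
b | d | p | φ | ψ
-----------------
False | False | False | True | False
True | False | False | True | True
False | True | False | False | True
True | True | False | True | True
False | False | True | True | True
True | False | True | False | True
False | True | True | True | True
True | True | True | False | True
They differ at row 1 (b=False, d=False, p=False): φ=True but ψ=False.

No, they are not logically equivalent.


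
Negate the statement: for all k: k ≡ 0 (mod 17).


¬(for all x: φ) = there exists x: ¬φ, and ¬(there exists x: φ) = for all x: ¬φ.
Apply to the universal statement.

there exists k: NOT(k ≡ 0 (mod 17))


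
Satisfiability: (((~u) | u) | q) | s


Search for a satisfying assignment over {q, s, u}.
Try q=False, s=False, u=False: the formula evaluates to True.
A satisfying assignment exists.

Satisfiable.


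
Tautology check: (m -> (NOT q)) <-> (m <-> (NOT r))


Build the truth table over {m, q, r}:
m | q | r | φ
-------------
F | F | F | F
T | F | F | T
F | T | F | F
T | T | F | F
F | F | T | T
T | F | T | F
F | T | T | T
T | T | T | T
Counterexample at row 1: with m=F, q=F, r=F, the formula is F.

No, it is not a tautology.


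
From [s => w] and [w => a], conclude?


Hypothetical syllogism: from (P → Q) and (Q → R), infer (P → R).
Chain the two implications through the shared middle term 'w'.

s => a


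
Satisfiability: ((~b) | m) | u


Search for a satisfying assignment over {b, m, u}.
Try b=False, m=False, u=False: the formula evaluates to True.
A satisfying assignment exists.

Satisfiable.


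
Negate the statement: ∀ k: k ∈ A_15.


¬(∀ x: φ) = ∃ x: ¬φ, and ¬(∃ x: φ) = ∀ x: ¬φ.
Apply to the universal statement.

∃ k: ¬(k ∈ A_15)


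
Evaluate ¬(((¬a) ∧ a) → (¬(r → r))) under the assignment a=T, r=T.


Substitute a=T, r=T:
¬a = F
(¬a) ∧ a = F ∧ T = F
r → r = T → T = T
¬(r → r) = F
((¬a) ∧ a) → (¬(r → r)) = F → F = T
¬(((¬a) ∧ a) → (¬(r → r))) = F

F


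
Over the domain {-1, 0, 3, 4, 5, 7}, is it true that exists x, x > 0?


Evaluate the predicate on each element: -1:False, 0:False, 3:True, 4:True, 5:True, 7:True.
Witness x = 3 satisfies the predicate.

True


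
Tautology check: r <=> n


Build the truth table over {n, r}:
n | r | φ
---------
False | False | True
True | False | False
False | True | False
True | True | True
Counterexample at row 2: with n=True, r=False, the formula is False.

No, it is not a tautology.


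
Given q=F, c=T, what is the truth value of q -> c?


Implication is false only when antecedent is true and consequent is false.
Substitute: q=F, c=T.
F -> T evaluates to T.

T


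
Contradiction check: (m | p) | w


Truth table over {m, p, w}:
m | p | w | φ
-------------
False | False | False | False
True | False | False | True
False | True | False | True
True | True | False | True
False | False | True | True
True | False | True | True
False | True | True | True
True | True | True | True
Satisfying assignment at row 2: m=True, p=False, w=False gives True.

No, it is not a contradiction.


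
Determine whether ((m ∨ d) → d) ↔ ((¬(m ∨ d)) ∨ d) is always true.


Build the truth table over {d, m}:
d | m | φ
---------
F | F | T
T | F | T
F | T | T
T | T | T
Every row evaluates to true.

Yes, it is a tautology.


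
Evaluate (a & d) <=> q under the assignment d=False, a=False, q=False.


Substitute d=False, a=False, q=False:
a & d = False & False = False
(a & d) <=> q = False <=> False = True

True


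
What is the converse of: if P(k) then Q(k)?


The converse of (P → Q) is (Q → P). It is not in general equivalent to the original.
Here P = 'P(k)' and Q = 'Q(k)'.

If Q(k), then P(k).


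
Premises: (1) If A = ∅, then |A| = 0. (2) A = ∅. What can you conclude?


Modus ponens: from (P → Q) and P, infer Q.
P = 'A = ∅' is asserted, and P → Q holds, so Q follows.

|A| = 0.


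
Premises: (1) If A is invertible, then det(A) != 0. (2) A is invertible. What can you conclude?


Modus ponens: from (P → Q) and P, infer Q.
P = 'A is invertible' is asserted, and P → Q holds, so Q follows.

det(A) != 0.


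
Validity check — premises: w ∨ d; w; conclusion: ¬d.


This is affirming a disjunct (fallacy). There exist truth assignments where the premises are all true but the conclusion is false.

Invalid.


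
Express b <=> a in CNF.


Step 1: Rewrite b ↔ a as (b → a) ∧ (a → b).
Step 2: Rewrite each implication as a disjunction.

((~b) | a) & ((~a) | b)


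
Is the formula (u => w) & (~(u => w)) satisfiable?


Check all 4 assignments over {u, w}:
u | w | φ
---------
False | False | False
True | False | False
False | True | False
True | True | False
No assignment makes the formula true.

Unsatisfiable.


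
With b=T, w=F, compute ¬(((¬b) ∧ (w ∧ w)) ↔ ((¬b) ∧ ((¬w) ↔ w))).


Substitute b=T, w=F:
¬b = F
w ∧ w = F ∧ F = F
(¬b) ∧ (w ∧ w) = F ∧ F = F
¬b = F
¬w = T
(¬w) ↔ w = T ↔ F = F
(¬b) ∧ ((¬w) ↔ w) = F ∧ F = F
((¬b) ∧ (w ∧ w)) ↔ ((¬b) ∧ ((¬w) ↔ w)) = F ↔ F = T
¬(((¬b) ∧ (w ∧ w)) ↔ ((¬b) ∧ ((¬w) ↔ w))) = F

F


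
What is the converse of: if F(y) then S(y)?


The converse of (P → Q) is (Q → P). It is not in general equivalent to the original.
Here P = 'F(y)' and Q = 'S(y)'.

If S(y), then F(y).


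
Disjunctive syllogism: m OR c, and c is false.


Disjunctive syllogism: from (P ∨ Q) and ¬P, infer Q.
One disjunct, 'c', is ruled out; the other must hold.

m


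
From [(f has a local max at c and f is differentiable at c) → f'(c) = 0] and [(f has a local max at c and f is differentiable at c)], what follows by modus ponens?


Modus ponens: from (P → Q) and P, infer Q.
P = '(f has a local max at c and f is differentiable at c)' is asserted, and P → Q holds, so Q follows.

f'(c) = 0.


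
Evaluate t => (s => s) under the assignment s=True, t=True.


Substitute s=True, t=True:
s => s = True => True = True
t => (s => s) = True => True = True

True


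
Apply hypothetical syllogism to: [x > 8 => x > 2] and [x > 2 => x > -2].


Hypothetical syllogism: from (P → Q) and (Q → R), infer (P → R).
Chain the two implications through the shared middle term 'x > 2'.

x > 8 => x > -2


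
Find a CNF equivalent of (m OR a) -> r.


Step 1: Rewrite as ¬(m ∨ a) ∨ r = (¬m ∧ ¬a) ∨ r.
Step 2: Distribute ∨ over ∧.

((NOT m) OR r) AND ((NOT a) OR r)


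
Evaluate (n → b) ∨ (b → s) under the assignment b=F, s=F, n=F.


Substitute b=F, s=F, n=F:
n → b = F → F = T
b → s = F → F = T
(n → b) ∨ (b → s) = T ∨ T = T

T


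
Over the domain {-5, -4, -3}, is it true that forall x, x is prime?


Evaluate the predicate on each element: -5:False, -4:False, -3:False.
Counterexample x = -5 fails the predicate.

False


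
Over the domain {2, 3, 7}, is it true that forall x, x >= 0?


Evaluate the predicate on each element: 2:True, 3:True, 7:True.
Every element satisfies the predicate.

True


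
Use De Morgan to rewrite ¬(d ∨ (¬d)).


De Morgan: the negation of a disjunction is the conjunction of the negations.
Distribute ¬ across ∨, flipping it to ∧, and negate each literal.

(¬d) ∧ d


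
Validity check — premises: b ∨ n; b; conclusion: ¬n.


This is affirming a disjunct (fallacy). There exist truth assignments where the premises are all true but the conclusion is false.

Invalid.


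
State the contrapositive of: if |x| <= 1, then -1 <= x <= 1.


The contrapositive of (P → Q) is (¬Q → ¬P); it is logically equivalent to the original.
Here P = '|x| <= 1' and Q = '-1 <= x <= 1'.

If not (-1 <= x <= 1), then not (|x| <= 1).


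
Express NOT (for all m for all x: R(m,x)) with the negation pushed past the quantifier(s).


Negation flips each quantifier (∀↔∃) and negates the inner predicate.
¬(for all m for all x: φ) = there exists m there exists x: ¬φ.

there exists m there exists x: NOT(R(m,x))


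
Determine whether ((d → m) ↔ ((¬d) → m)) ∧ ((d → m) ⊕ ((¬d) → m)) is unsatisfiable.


Truth table over {d, m}:
d | m | φ
---------
F | F | F
T | F | F
F | T | F
T | T | F
Every row is false.

Yes, it is a contradiction.


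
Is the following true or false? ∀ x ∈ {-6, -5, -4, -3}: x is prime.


Evaluate the predicate on each element: -6:F, -5:F, -4:F, -3:F.
Counterexample x = -6 fails the predicate.

F


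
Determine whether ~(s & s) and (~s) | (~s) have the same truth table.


Compare truth tables:
s | φ | ψ
---------
False | True | True
True | False | False
The columns φ and ψ agree on every row.

Yes, they are logically equivalent.


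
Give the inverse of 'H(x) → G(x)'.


The inverse of (P → Q) is (¬P → ¬Q). It is equivalent to the converse, not to the original.
Here P = 'H(x)' and Q = 'G(x)'.

If not (H(x)), then not (G(x)).


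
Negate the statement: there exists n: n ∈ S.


¬(for all x: φ) = there exists x: ¬φ, and ¬(there exists x: φ) = for all x: ¬φ.
Apply to the existential statement.

for all n: NOT(n ∈ S)


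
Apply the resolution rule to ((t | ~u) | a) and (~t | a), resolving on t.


The clauses contain complementary literals t and ~t.
Resolution eliminates this pair and disjoins the remaining literals (merging duplicates).

(a | ~u)


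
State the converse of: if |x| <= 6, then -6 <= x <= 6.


The converse of (P → Q) is (Q → P). It is not in general equivalent to the original.
Here P = '|x| <= 6' and Q = '-6 <= x <= 6'.

If -6 <= x <= 6, then |x| <= 6.


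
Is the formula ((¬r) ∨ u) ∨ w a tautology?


Build the truth table over {r, u, w}:
r | u | w | φ
-------------
F | F | F | T
T | F | F | F
F | T | F | T
T | T | F | T
F | F | T | T
T | F | T | T
F | T | T | T
T | T | T | T
Counterexample at row 2: with r=T, u=F, w=F, the formula is F.

No, it is not a tautology.


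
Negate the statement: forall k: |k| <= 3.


¬(forall x: φ) = exists x: ¬φ, and ¬(exists x: φ) = forall x: ¬φ.
Apply to the universal statement.

exists k: ~(|k| <= 3)


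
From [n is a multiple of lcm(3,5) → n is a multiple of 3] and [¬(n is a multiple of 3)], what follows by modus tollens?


Modus tollens: from (P → Q) and ¬Q, infer ¬P.
Q = 'n is a multiple of 3' is denied; since P → Q, P must also fail.

Not (n is a multiple of lcm(3,5)).


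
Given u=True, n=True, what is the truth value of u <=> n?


Biconditional is true when both operands have the same truth value.
Substitute: u=True, n=True.
True <=> True evaluates to True.

True


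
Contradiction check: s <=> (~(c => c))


Truth table over {c, s}:
c | s | φ
---------
False | False | True
True | False | True
False | True | False
True | True | False
Satisfying assignment at row 1: c=False, s=False gives True.

No, it is not a contradiction.


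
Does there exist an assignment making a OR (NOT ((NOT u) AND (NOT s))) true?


Search for a satisfying assignment over {a, s, u}.
Try a=T, s=F, u=F: the formula evaluates to T.
A satisfying assignment exists.

Satisfiable.


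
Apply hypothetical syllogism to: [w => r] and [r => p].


Hypothetical syllogism: from (P → Q) and (Q → R), infer (P → R).
Chain the two implications through the shared middle term 'r'.

w => p


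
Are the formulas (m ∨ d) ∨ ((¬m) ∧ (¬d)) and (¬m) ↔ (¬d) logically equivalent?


Compare truth tables:
d | m | φ | ψ
-------------
F | F | T | T
T | F | T | F
F | T | T | F
T | T | T | T
They differ at row 2 (d=T, m=F): φ=T but ψ=F.

No, they are not logically equivalent.


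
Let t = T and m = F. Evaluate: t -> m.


Implication is false only when antecedent is true and consequent is false.
Substitute: t=T, m=F.
T -> F evaluates to F.

F


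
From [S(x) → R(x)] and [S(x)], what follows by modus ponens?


Modus ponens: from (P → Q) and P, infer Q.
P = 'S(x)' is asserted, and P → Q holds, so Q follows.

R(x).


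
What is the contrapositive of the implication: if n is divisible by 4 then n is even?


The contrapositive of (P → Q) is (¬Q → ¬P); it is logically equivalent to the original.
Here P = 'n is divisible by 4' and Q = 'n is even'.

If not (n is even), then not (n is divisible by 4).


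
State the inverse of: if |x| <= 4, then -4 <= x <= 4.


The inverse of (P → Q) is (¬P → ¬Q). It is equivalent to the converse, not to the original.
Here P = '|x| <= 4' and Q = '-4 <= x <= 4'.

If not (|x| <= 4), then not (-4 <= x <= 4).


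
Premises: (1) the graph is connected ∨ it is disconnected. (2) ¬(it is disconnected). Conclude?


Disjunctive syllogism: from (P ∨ Q) and ¬P, infer Q.
One disjunct, 'it is disconnected', is ruled out; the other must hold.

the graph is connected


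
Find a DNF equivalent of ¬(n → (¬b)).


Step 1: Rewrite implication then negate: ¬(¬n ∨ (¬b)) = n ∧ ¬(¬b).
Step 2: Eliminate any double negations (¬¬X = X).

n ∧ b


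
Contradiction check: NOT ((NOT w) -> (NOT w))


Truth table over {w}:
w | φ
-----
F | F
T | F
Every row is false.

Yes, it is a contradiction.


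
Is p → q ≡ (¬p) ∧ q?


Compare truth tables:
p | q | φ | ψ
-------------
F | F | T | F
T | F | F | F
F | T | T | T
T | T | T | F
They differ at row 1 (p=F, q=F): φ=T but ψ=F.

No, they are not logically equivalent.


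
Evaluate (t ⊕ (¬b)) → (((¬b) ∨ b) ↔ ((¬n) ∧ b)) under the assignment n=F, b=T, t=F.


Substitute n=F, b=T, t=F:
¬b = F
t ⊕ (¬b) = F ⊕ F = F
¬b = F
(¬b) ∨ b = F ∨ T = T
¬n = T
(¬n) ∧ b = T ∧ T = T
((¬b) ∨ b) ↔ ((¬n) ∧ b) = T ↔ T = T
(t ⊕ (¬b)) → (((¬b) ∨ b) ↔ ((¬n) ∧ b)) = F → T = T

T


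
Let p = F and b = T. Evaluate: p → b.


Implication is false only when antecedent is true and consequent is false.
Substitute: p=F, b=T.
F → T evaluates to T.

T


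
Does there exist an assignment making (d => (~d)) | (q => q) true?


Search for a satisfying assignment over {d, q}.
Try d=False, q=False: the formula evaluates to True.
A satisfying assignment exists.

Satisfiable.


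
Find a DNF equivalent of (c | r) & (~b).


Step 1: Distribute ∧ over ∨: (c ∨ r) ∧ (¬b) = (c ∧ (¬b)) ∨ (r ∧ (¬b)).

(c & (~b)) | (r & (~b))


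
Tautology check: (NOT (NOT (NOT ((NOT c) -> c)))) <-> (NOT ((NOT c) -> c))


Build the truth table over {c}:
c | φ
-----
F | T
T | T
Every row evaluates to true.

Yes, it is a tautology.
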